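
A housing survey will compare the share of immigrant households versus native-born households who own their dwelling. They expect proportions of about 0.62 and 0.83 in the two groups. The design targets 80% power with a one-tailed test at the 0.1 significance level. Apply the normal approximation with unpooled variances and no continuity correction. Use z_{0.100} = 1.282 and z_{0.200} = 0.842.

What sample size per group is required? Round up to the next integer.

n = (z_α + z_β)² · [p₁(1−p₁) + p₂(1−p₂)] / (p₁ − p₂)²
  = (1.282 + 0.842)² · (0.62·0.38 + 0.83·0.17) / (-0.21)²
  = (2.124)² · (0.2356 + 0.1411) / 0.0441
  = 4.5114 · 0.3767 / 0.0441
  = 38.54
Round up → n = 39 per group.

n = 39 per group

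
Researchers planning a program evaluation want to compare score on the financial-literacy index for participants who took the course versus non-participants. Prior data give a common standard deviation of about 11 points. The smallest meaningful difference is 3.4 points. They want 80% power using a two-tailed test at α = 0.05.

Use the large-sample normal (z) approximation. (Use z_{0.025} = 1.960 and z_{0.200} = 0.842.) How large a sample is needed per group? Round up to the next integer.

n = (z_{α/2} + z_β)² · (σ₁² + σ₂²) / δ²
  = (1.960 + 0.842)² · (2·11² = 242) / 3.4²
  = 7.8512 · 242 / 11.56
  = 164.36
Round up → n = 165 per group.

n = 165 per group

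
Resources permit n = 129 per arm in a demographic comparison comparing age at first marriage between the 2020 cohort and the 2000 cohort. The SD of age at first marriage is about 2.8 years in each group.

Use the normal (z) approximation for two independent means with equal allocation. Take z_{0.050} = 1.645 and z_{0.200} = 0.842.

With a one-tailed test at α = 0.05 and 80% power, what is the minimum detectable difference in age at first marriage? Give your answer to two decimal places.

δ = (z_α + z_β) · √((σ₁²+σ₂²)/n)
  = (1.645 + 0.842) · √(15.68/129)
  = 2.487 · √0.12155
  = 2.487 · 0.3486
  = 0.8671

Minimum detectable difference ≈ 0.87 years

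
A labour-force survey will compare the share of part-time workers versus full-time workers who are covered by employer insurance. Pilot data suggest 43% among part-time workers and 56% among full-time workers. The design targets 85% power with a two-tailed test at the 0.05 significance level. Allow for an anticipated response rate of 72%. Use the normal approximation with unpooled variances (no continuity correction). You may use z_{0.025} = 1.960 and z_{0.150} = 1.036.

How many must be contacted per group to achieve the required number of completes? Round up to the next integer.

n = (z_{α/2} + z_β)² · [p₁(1−p₁) + p₂(1−p₂)] / (p₁ − p₂)²
  = (1.960 + 1.036)² · (0.43·0.57 + 0.56·0.44) / (-0.13)²
  = (2.996)² · (0.2451 + 0.2464) / 0.0169
  = 8.9760 · 0.4915 / 0.0169
  = 261.05
Adjust for 72% response: 261.05 / 0.72 = 362.57.
Round up → n = 363 per group.

n = 363 per group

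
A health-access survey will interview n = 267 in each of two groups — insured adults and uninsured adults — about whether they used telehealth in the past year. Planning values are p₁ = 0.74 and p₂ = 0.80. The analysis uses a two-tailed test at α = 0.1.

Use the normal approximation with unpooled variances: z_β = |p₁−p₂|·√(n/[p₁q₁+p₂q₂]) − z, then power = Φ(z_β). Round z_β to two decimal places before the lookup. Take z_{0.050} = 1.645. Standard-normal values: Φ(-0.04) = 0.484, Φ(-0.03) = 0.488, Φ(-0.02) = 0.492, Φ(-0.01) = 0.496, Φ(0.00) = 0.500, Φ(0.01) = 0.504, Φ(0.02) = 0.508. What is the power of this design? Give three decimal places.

Power ≈ 0.504

z_β = |p₁−p₂|·√(n/[p₁q₁+p₂q₂]) − z_{α/2}
    = 0.06 · √(267/0.3524) − 1.645
    = 0.06 · 27.5257 − 1.645
    = 1.6515 − 1.645 = 0.0065 → 0.01
Power = Φ(0.01) = 0.504.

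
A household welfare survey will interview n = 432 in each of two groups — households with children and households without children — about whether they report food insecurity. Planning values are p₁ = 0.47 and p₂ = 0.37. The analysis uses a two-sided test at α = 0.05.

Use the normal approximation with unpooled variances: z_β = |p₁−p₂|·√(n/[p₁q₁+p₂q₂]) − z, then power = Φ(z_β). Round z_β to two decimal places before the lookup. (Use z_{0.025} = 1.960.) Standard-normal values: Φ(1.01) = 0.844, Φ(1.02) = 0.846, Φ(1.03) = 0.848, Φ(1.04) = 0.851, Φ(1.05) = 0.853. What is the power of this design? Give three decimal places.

z_β = |p₁−p₂|·√(n/[p₁q₁+p₂q₂]) − z_{α/2}
    = 0.10 · √(432/0.4822) − 1.960
    = 0.10 · 29.9315 − 1.960
    = 2.9931 − 1.960 = 1.0331 → 1.03
Power = Φ(1.03) = 0.848.

Power ≈ 0.848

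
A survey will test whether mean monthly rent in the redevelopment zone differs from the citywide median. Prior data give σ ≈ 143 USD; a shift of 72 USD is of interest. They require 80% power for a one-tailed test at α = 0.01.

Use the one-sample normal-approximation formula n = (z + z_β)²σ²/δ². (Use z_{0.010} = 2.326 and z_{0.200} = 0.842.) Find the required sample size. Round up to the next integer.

n = 40

n = (z_α + z_β)² · σ² / δ²
  = (2.326 + 0.842)² · 143² / 72²
  = 10.0362 · 20449 / 5184
  = 39.59
Round up → n = 40.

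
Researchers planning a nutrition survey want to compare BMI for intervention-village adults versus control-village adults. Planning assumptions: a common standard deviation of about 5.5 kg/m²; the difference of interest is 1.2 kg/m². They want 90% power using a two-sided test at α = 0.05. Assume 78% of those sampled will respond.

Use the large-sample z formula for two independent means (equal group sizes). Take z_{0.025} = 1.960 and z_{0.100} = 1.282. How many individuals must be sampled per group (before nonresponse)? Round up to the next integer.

n = 567 per group

n = (z_{α/2} + z_β)² · (σ₁² + σ₂²) / δ²
  = (1.960 + 1.282)² · (2·5.5² = 60.5) / 1.2²
  = 10.5106 · 60.5 / 1.44
  = 441.59
Adjust for 78% response: 441.59 / 0.78 = 566.14.
Round up → n = 567 per group.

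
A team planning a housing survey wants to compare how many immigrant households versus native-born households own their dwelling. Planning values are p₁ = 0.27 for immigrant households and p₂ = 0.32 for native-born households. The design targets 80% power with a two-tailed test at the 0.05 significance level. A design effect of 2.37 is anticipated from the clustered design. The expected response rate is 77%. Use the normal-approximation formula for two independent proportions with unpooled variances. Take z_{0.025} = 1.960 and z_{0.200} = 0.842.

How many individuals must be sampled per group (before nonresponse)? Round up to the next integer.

n = (z_{α/2} + z_β)² · [p₁(1−p₁) + p₂(1−p₂)] / (p₁ − p₂)²
  = (1.960 + 0.842)² · (0.27·0.73 + 0.32·0.68) / (-0.05)²
  = (2.802)² · (0.1971 + 0.2176) / 0.0025
  = 7.8512 · 0.4147 / 0.0025
  = 1302.36
Design effect: 2.37 × 1302.36 = 3086.59.
Adjust for 77% response: 3086.59 / 0.77 = 4008.56.
Round up → n = 4009 per group.

n = 4009 per group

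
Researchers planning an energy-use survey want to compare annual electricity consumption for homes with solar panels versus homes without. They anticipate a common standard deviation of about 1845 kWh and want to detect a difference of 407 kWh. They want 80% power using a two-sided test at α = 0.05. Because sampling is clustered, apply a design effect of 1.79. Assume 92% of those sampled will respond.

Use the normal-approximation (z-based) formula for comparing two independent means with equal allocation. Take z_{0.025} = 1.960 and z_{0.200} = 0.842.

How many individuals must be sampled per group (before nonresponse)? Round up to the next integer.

n = 628 per group

n = (z_{α/2} + z_β)² · (σ₁² + σ₂²) / δ²
  = (1.960 + 0.842)² · (2·1845² = 6808050) / 407²
  = 7.8512 · 6808050 / 165649
  = 322.68
Design effect: 1.79 × 322.68 = 577.59.
Adjust for 92% response: 577.59 / 0.92 = 627.82.
Round up → n = 628 per group.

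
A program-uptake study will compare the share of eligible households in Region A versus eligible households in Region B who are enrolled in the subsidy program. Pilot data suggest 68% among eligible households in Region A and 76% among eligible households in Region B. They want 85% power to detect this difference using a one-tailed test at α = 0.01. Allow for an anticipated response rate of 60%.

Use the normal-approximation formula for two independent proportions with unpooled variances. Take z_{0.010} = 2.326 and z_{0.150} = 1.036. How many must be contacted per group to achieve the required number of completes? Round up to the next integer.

n = (z_α + z_β)² · [p₁(1−p₁) + p₂(1−p₂)] / (p₁ − p₂)²
  = (2.326 + 1.036)² · (0.68·0.32 + 0.76·0.24) / (-0.08)²
  = (3.362)² · (0.2176 + 0.1824) / 0.0064
  = 11.3030 · 0.4000 / 0.0064
  = 706.44
Adjust for 60% response: 706.44 / 0.60 = 1177.40.
Round up → n = 1178 per group.

n = 1178 per group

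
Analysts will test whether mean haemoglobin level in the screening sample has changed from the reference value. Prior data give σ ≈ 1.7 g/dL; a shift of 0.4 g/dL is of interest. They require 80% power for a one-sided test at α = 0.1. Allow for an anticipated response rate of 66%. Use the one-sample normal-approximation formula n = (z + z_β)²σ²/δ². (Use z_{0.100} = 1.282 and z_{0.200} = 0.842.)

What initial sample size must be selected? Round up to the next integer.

n = (z_α + z_β)² · σ² / δ²
  = (1.282 + 0.842)² · 1.7² / 0.4²
  = 4.5114 · 2.89 / 0.16
  = 81.49
Adjust for 66% response: 81.49 / 0.66 = 123.46.
Round up → n = 124.

n = 124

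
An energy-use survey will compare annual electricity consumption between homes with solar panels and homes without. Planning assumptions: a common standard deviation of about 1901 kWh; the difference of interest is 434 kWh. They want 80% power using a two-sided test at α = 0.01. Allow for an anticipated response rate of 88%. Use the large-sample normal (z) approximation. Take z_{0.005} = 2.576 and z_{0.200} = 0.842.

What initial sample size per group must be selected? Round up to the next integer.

n = 510 per group

n = (z_{α/2} + z_β)² · (σ₁² + σ₂²) / δ²
  = (2.576 + 0.842)² · (2·1901² = 7227602) / 434²
  = 11.6827 · 7227602 / 188356
  = 448.29
Adjust for 88% response: 448.29 / 0.88 = 509.42.
Round up → n = 510 per group.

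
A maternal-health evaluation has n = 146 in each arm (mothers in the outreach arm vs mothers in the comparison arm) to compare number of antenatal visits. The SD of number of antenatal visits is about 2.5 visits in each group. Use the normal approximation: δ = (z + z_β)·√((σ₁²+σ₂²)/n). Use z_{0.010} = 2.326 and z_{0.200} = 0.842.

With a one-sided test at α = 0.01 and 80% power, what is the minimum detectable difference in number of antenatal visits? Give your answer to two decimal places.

Minimum detectable difference ≈ 0.93 visits

δ = (z_α + z_β) · √((σ₁²+σ₂²)/n)
  = (2.326 + 0.842) · √(12.5/146)
  = 3.168 · √0.08562
  = 3.168 · 0.2926
  = 0.9270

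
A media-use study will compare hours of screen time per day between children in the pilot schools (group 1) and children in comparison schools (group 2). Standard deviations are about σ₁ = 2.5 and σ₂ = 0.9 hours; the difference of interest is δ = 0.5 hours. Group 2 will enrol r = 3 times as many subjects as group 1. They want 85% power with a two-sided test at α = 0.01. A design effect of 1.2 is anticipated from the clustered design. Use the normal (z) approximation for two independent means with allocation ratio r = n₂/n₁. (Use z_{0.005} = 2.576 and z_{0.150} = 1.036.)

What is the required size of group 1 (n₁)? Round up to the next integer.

n₁ = 409

n₁ = (z_{α/2} + z_β)² · (σ₁² + σ₂²/r) / δ²
   = (2.576 + 1.036)² · (2.5² + 0.9²/3) / 0.5²
   = 13.0465 · (6.25 + 0.27) / 0.25
   = 13.0465 · 6.52 / 0.25
   = 340.25
Design effect: 1.2 × 340.25 = 408.30.
Round up → n₁ = 409; n₂ = r·n₁ = 3 × 409 = 1227.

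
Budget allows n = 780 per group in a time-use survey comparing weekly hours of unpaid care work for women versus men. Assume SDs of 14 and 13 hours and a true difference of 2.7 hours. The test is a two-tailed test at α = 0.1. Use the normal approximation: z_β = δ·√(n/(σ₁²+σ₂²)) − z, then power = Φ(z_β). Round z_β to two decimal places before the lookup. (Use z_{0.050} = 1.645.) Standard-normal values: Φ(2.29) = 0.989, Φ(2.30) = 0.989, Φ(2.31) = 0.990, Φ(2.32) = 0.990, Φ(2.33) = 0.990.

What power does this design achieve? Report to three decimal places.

Power ≈ 0.989

z_β = δ·√(n/(σ₁²+σ₂²)) − z_{α/2}
    = 2.7 · √(780/365) − 1.645
    = 2.7 · 1.46184 − 1.645
    = 3.9470 − 1.645 = 2.3020 → 2.30
Power = Φ(2.30) = 0.989.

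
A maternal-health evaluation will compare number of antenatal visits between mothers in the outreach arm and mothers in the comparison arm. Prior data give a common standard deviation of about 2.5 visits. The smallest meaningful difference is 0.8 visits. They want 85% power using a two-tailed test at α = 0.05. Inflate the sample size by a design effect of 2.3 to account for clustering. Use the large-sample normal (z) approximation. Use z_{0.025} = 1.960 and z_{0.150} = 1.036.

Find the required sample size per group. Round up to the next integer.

n = 404 per group

n = (z_{α/2} + z_β)² · (σ₁² + σ₂²) / δ²
  = (1.960 + 1.036)² · (2·2.5² = 12.5) / 0.8²
  = 8.9760 · 12.5 / 0.64
  = 175.31
Design effect: 2.3 × 175.31 = 403.22.
Round up → n = 404 per group.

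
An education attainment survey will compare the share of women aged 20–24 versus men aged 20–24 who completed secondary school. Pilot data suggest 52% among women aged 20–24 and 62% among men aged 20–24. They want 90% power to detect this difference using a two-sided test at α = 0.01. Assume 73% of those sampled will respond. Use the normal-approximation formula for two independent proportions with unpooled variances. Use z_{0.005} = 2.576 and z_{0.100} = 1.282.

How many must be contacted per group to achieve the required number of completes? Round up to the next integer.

n = 990 per group

n = (z_{α/2} + z_β)² · [p₁(1−p₁) + p₂(1−p₂)] / (p₁ − p₂)²
  = (2.576 + 1.282)² · (0.52·0.48 + 0.62·0.38) / (-0.10)²
  = (3.858)² · (0.2496 + 0.2356) / 0.0100
  = 14.8842 · 0.4852 / 0.0100
  = 722.18
Adjust for 73% response: 722.18 / 0.73 = 989.29.
Round up → n = 990 per group.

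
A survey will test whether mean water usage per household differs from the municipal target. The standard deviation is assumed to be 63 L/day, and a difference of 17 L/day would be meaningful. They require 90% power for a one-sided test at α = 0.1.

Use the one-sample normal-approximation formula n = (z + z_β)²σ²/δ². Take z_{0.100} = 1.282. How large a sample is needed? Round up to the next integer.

n = 91

n = (z_α + z_β)² · σ² / δ²
  = (1.282 + 1.282)² · 63² / 17²
  = 6.5741 · 3969 / 289
  = 90.29
Round up → n = 91.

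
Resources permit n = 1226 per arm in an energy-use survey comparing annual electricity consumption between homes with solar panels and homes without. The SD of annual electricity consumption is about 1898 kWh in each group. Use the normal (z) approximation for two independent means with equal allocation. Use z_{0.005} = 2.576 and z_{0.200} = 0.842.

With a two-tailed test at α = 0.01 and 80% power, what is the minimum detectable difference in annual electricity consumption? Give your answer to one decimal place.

Minimum detectable difference ≈ 262.0 kWh

δ = (z_{α/2} + z_β) · √((σ₁²+σ₂²)/n)
  = (2.576 + 0.842) · √(7204808/1226)
  = 3.418 · √5876.7
  = 3.418 · 76.6595
  = 262.0222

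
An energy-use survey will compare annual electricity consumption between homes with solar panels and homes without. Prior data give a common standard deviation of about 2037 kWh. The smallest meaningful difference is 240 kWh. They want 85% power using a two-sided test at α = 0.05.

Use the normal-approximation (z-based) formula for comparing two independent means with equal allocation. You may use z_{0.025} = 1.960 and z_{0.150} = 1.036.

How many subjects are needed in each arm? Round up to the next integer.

n = 1294 per group

n = (z_{α/2} + z_β)² · (σ₁² + σ₂²) / δ²
  = (1.960 + 1.036)² · (2·2037² = 8298738) / 240²
  = 8.9760 · 8298738 / 57600
  = 1293.22
Round up → n = 1294 per group.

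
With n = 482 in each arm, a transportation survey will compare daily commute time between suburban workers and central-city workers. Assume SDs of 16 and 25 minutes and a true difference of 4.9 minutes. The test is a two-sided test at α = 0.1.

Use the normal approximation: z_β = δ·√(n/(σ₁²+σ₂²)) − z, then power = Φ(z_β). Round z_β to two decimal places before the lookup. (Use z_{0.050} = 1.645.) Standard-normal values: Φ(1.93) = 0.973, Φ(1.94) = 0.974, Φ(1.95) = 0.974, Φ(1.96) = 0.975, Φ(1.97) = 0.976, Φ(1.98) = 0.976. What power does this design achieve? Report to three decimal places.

Power ≈ 0.976

z_β = δ·√(n/(σ₁²+σ₂²)) − z_{α/2}
    = 4.9 · √(482/881) − 1.645
    = 4.9 · 0.73967 − 1.645
    = 3.6244 − 1.645 = 1.9794 → 1.98
Power = Φ(1.98) = 0.976.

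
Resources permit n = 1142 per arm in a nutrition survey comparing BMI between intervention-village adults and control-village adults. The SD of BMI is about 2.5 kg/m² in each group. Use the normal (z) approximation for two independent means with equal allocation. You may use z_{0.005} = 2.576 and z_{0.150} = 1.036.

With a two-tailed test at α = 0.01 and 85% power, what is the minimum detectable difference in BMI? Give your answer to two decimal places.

Minimum detectable difference ≈ 0.38 kg/m²

δ = (z_{α/2} + z_β) · √((σ₁²+σ₂²)/n)
  = (2.576 + 1.036) · √(12.5/1142)
  = 3.612 · √0.01095
  = 3.612 · 0.1046
  = 0.3779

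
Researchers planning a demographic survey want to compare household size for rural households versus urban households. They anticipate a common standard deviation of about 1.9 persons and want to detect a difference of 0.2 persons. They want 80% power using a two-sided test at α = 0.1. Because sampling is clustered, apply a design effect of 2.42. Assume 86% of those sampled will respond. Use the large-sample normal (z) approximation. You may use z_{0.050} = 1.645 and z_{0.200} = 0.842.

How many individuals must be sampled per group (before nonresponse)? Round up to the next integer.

n = (z_{α/2} + z_β)² · (σ₁² + σ₂²) / δ²
  = (1.645 + 0.842)² · (2·1.9² = 7.22) / 0.2²
  = 6.1852 · 7.22 / 0.04
  = 1116.42
Design effect: 2.42 × 1116.42 = 2701.74.
Adjust for 86% response: 2701.74 / 0.86 = 3141.56.
Round up → n = 3142 per group.

n = 3142 per group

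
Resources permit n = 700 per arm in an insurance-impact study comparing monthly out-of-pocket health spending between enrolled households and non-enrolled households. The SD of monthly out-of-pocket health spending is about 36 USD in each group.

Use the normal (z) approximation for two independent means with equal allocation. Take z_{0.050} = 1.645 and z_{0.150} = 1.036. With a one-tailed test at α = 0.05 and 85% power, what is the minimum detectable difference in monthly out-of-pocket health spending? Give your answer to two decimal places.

Minimum detectable difference ≈ 5.16 USD

δ = (z_α + z_β) · √((σ₁²+σ₂²)/n)
  = (1.645 + 1.036) · √(2592/700)
  = 2.681 · √3.7029
  = 2.681 · 1.9243
  = 5.1590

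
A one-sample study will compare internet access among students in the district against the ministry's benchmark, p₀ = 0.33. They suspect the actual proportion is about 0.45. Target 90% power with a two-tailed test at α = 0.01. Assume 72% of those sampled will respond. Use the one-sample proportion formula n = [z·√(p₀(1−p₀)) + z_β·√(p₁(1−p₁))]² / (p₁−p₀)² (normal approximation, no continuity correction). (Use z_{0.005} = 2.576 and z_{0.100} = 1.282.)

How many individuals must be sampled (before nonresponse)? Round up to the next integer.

n = [z_{α/2}·√(p₀q₀) + z_β·√(p₁q₁)]² / (p₁ − p₀)²
  = [2.576·√(0.33·0.67) + 1.282·√(0.45·0.55)]² / (0.12)²
  = [2.576·0.4702 + 1.282·0.4975]² / 0.0144
  = [1.8491]² / 0.0144
  = 237.43
Adjust for 72% response: 237.43 / 0.72 = 329.77.
Round up → n = 330.

n = 330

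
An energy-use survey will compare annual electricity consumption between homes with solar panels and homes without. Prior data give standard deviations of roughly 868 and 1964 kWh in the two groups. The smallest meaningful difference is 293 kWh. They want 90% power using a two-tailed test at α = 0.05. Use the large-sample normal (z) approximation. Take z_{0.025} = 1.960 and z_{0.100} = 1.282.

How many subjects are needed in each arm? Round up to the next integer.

n = 565 per group

n = (z_{α/2} + z_β)² · (σ₁² + σ₂²) / δ²
  = (1.960 + 1.282)² · (868² + 1964² = 4610720) / 293²
  = 10.5106 · 4610720 / 85849
  = 564.49
Round up → n = 565 per group.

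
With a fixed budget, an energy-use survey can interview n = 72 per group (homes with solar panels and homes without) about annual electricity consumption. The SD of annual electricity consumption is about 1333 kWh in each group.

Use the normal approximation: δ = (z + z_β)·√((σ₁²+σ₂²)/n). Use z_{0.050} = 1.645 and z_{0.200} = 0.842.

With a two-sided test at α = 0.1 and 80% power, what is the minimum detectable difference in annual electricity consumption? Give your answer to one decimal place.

Minimum detectable difference ≈ 552.5 kWh

δ = (z_{α/2} + z_β) · √((σ₁²+σ₂²)/n)
  = (1.645 + 0.842) · √(3553778/72)
  = 2.487 · √49358.0
  = 2.487 · 222.1667
  = 552.5285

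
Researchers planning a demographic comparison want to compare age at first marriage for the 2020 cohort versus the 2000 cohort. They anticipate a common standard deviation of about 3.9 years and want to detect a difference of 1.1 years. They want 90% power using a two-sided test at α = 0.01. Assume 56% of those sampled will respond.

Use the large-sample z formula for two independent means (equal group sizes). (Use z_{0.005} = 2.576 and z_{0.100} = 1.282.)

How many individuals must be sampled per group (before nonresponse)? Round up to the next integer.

n = 669 per group

n = (z_{α/2} + z_β)² · (σ₁² + σ₂²) / δ²
  = (2.576 + 1.282)² · (2·3.9² = 30.42) / 1.1²
  = 14.8842 · 30.42 / 1.21
  = 374.20
Adjust for 56% response: 374.20 / 0.56 = 668.21.
Round up → n = 669 per group.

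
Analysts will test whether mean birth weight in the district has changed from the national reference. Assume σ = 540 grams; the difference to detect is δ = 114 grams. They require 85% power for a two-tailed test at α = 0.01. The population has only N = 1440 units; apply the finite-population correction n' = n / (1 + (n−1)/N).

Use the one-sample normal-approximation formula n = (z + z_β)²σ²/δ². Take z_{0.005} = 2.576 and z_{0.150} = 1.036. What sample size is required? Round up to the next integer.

n = 244

n = (z_{α/2} + z_β)² · σ² / δ²
  = (2.576 + 1.036)² · 540² / 114²
  = 13.0465 · 291600 / 12996
  = 292.73
Finite-population correction (N = 1440): 292.73 / (1 + (292.73 − 1)/1440) = 243.42.
Round up → n = 244.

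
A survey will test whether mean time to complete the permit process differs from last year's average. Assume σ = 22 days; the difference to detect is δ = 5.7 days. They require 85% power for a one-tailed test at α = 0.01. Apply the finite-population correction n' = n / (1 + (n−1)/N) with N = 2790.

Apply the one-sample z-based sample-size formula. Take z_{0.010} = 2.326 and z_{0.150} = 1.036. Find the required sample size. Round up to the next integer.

n = (z_α + z_β)² · σ² / δ²
  = (2.326 + 1.036)² · 22² / 5.7²
  = 11.3030 · 484 / 32.49
  = 168.38
Finite-population correction (N = 2790): 168.38 / (1 + (168.38 − 1)/2790) = 158.85.
Round up → n = 159.

n = 159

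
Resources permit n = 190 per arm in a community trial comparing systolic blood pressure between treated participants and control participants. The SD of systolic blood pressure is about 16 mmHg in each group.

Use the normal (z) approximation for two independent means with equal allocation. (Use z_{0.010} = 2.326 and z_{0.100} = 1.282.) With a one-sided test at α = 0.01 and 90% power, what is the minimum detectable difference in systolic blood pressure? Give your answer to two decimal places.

Minimum detectable difference ≈ 5.92 mmHg

δ = (z_α + z_β) · √((σ₁²+σ₂²)/n)
  = (2.326 + 1.282) · √(512/190)
  = 3.608 · √2.6947
  = 3.608 · 1.6416
  = 5.9228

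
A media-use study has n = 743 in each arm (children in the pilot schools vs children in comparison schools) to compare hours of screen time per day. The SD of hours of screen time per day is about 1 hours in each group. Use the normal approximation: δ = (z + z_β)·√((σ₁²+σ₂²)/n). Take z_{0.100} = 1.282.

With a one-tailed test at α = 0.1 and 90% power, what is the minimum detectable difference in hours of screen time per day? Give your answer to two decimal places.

δ = (z_α + z_β) · √((σ₁²+σ₂²)/n)
  = (1.282 + 1.282) · √(2/743)
  = 2.564 · √0.00269
  = 2.564 · 0.0519
  = 0.1330

Minimum detectable difference ≈ 0.13 hours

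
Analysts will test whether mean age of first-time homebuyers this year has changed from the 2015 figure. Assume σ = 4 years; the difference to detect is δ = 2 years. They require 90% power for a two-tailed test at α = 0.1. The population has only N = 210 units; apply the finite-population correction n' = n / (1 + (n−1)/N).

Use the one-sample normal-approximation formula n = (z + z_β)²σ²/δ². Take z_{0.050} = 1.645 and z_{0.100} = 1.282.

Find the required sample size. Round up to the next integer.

n = (z_{α/2} + z_β)² · σ² / δ²
  = (1.645 + 1.282)² · 4² / 2²
  = 8.5673 · 16 / 4
  = 34.27
Finite-population correction (N = 210): 34.27 / (1 + (34.27 − 1)/210) = 29.58.
Round up → n = 30.

n = 30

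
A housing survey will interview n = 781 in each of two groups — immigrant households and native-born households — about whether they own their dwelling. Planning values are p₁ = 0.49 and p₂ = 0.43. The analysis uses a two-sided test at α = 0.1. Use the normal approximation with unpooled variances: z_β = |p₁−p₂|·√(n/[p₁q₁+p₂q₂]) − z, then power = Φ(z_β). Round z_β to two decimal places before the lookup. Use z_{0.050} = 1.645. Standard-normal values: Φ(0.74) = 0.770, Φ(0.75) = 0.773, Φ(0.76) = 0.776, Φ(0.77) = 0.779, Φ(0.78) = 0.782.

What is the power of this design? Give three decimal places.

z_β = |p₁−p₂|·√(n/[p₁q₁+p₂q₂]) − z_{α/2}
    = 0.06 · √(781/0.4950) − 1.645
    = 0.06 · 39.7213 − 1.645
    = 2.3833 − 1.645 = 0.7383 → 0.74
Power = Φ(0.74) = 0.770.

Power ≈ 0.770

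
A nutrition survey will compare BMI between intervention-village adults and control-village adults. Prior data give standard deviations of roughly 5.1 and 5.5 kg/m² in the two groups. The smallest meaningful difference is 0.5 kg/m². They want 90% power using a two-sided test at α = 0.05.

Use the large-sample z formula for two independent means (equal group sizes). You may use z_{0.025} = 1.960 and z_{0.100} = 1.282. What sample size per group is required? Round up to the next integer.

n = (z_{α/2} + z_β)² · (σ₁² + σ₂²) / δ²
  = (1.960 + 1.282)² · (5.1² + 5.5² = 56.26) / 0.5²
  = 10.5106 · 56.26 / 0.25
  = 2365.30
Round up → n = 2366 per group.

n = 2366 per group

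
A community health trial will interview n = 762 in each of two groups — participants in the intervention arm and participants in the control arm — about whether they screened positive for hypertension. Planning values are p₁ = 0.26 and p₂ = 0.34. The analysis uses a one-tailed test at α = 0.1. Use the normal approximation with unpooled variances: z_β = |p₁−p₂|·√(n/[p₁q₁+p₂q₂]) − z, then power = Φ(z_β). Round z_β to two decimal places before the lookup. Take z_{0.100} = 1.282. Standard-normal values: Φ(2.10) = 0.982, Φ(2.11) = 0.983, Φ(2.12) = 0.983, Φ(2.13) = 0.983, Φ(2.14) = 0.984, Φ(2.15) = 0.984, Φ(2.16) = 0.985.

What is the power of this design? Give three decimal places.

Power ≈ 0.984

z_β = |p₁−p₂|·√(n/[p₁q₁+p₂q₂]) − z_α
    = 0.08 · √(762/0.4168) − 1.282
    = 0.08 · 42.7576 − 1.282
    = 3.4206 − 1.282 = 2.1386 → 2.14
Power = Φ(2.14) = 0.984.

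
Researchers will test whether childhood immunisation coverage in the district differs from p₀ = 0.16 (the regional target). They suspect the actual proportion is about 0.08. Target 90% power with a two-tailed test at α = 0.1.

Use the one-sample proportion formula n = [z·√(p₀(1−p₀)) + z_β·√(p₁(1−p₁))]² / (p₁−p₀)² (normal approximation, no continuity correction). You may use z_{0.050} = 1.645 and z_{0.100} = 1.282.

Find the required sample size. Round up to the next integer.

n = 142

n = [z_{α/2}·√(p₀q₀) + z_β·√(p₁q₁)]² / (p₁ − p₀)²
  = [1.645·√(0.16·0.84) + 1.282·√(0.08·0.92)]² / (-0.08)²
  = [1.645·0.3666 + 1.282·0.2713]² / 0.0064
  = [0.9509]² / 0.0064
  = 141.27
Round up → n = 142.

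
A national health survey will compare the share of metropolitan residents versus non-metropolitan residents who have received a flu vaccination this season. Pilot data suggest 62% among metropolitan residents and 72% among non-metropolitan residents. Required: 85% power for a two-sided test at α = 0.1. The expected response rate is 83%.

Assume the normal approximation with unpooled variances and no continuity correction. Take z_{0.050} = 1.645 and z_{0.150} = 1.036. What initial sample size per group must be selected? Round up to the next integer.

n = (z_{α/2} + z_β)² · [p₁(1−p₁) + p₂(1−p₂)] / (p₁ − p₂)²
  = (1.645 + 1.036)² · (0.62·0.38 + 0.72·0.28) / (-0.10)²
  = (2.681)² · (0.2356 + 0.2016) / 0.0100
  = 7.1878 · 0.4372 / 0.0100
  = 314.25
Adjust for 83% response: 314.25 / 0.83 = 378.61.
Round up → n = 379 per group.

n = 379 per group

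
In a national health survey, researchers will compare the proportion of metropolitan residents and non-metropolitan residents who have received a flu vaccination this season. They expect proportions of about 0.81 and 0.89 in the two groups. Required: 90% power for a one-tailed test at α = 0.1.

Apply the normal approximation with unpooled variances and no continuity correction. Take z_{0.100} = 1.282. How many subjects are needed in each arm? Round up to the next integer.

n = 259 per group

n = (z_α + z_β)² · [p₁(1−p₁) + p₂(1−p₂)] / (p₁ − p₂)²
  = (1.282 + 1.282)² · (0.81·0.19 + 0.89·0.11) / (-0.08)²
  = (2.564)² · (0.1539 + 0.0979) / 0.0064
  = 6.5741 · 0.2518 / 0.0064
  = 258.65
Round up → n = 259 per group.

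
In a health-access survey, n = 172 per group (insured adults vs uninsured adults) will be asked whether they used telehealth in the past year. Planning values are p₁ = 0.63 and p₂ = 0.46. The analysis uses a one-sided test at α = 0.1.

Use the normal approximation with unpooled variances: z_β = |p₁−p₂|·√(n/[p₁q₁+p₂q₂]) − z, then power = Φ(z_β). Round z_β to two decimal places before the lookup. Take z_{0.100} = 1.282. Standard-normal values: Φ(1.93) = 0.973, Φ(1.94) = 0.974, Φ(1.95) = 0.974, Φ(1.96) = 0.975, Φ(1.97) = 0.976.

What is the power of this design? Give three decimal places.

z_β = |p₁−p₂|·√(n/[p₁q₁+p₂q₂]) − z_α
    = 0.17 · √(172/0.4815) − 1.282
    = 0.17 · 18.9002 − 1.282
    = 3.2130 − 1.282 = 1.9310 → 1.93
Power = Φ(1.93) = 0.973.

Power ≈ 0.973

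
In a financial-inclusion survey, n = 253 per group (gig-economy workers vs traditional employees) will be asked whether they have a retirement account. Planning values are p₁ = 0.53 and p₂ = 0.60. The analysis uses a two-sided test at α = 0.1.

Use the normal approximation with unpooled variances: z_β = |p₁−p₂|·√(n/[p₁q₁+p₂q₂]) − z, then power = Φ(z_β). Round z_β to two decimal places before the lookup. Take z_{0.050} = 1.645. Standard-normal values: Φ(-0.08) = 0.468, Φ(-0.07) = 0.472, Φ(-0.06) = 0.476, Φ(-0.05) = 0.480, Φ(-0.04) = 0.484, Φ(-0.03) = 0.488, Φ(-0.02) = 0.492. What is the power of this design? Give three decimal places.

Power ≈ 0.480

z_β = |p₁−p₂|·√(n/[p₁q₁+p₂q₂]) − z_{α/2}
    = 0.07 · √(253/0.4891) − 1.645
    = 0.07 · 22.7437 − 1.645
    = 1.5921 − 1.645 = -0.0529 → -0.05
Power = Φ(-0.05) = 0.480.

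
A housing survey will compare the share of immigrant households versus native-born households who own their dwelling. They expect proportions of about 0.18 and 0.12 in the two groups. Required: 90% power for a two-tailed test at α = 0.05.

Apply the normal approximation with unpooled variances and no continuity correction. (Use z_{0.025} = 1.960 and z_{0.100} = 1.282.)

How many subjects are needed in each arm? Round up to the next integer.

n = 740 per group

n = (z_{α/2} + z_β)² · [p₁(1−p₁) + p₂(1−p₂)] / (p₁ − p₂)²
  = (1.960 + 1.282)² · (0.18·0.82 + 0.12·0.88) / (0.06)²
  = (3.242)² · (0.1476 + 0.1056) / 0.0036
  = 10.5106 · 0.2532 / 0.0036
  = 739.24
Round up → n = 740 per group.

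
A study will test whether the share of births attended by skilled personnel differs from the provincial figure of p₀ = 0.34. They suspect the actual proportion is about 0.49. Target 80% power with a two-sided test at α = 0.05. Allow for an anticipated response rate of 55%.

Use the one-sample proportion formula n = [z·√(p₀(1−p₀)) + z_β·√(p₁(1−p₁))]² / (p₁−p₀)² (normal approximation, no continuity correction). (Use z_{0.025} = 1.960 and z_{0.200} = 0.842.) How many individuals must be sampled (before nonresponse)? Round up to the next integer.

n = 148

n = [z_{α/2}·√(p₀q₀) + z_β·√(p₁q₁)]² / (p₁ − p₀)²
  = [1.960·√(0.34·0.66) + 0.842·√(0.49·0.51)]² / (0.15)²
  = [1.960·0.4737 + 0.842·0.4999]² / 0.0225
  = [1.3494]² / 0.0225
  = 80.93
Adjust for 55% response: 80.93 / 0.55 = 147.14.
Round up → n = 148.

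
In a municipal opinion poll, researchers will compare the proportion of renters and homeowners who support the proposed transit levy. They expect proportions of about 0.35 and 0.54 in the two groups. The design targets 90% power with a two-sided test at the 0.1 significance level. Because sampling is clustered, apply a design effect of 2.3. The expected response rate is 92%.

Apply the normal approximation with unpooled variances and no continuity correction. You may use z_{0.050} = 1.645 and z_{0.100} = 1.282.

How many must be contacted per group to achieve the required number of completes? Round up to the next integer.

n = (z_{α/2} + z_β)² · [p₁(1−p₁) + p₂(1−p₂)] / (p₁ − p₂)²
  = (1.645 + 1.282)² · (0.35·0.65 + 0.54·0.46) / (-0.19)²
  = (2.927)² · (0.2275 + 0.2484) / 0.0361
  = 8.5673 · 0.4759 / 0.0361
  = 112.94
Design effect: 2.3 × 112.94 = 259.77.
Adjust for 92% response: 259.77 / 0.92 = 282.35.
Round up → n = 283 per group.

n = 283 per group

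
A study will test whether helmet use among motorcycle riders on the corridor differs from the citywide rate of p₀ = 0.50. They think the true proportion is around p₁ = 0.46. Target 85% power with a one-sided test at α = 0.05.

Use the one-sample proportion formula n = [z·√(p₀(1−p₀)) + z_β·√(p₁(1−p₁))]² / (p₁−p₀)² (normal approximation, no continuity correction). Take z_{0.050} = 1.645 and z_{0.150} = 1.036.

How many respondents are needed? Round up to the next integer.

n = [z_α·√(p₀q₀) + z_β·√(p₁q₁)]² / (p₁ − p₀)²
  = [1.645·√(0.50·0.50) + 1.036·√(0.46·0.54)]² / (-0.04)²
  = [1.645·0.5000 + 1.036·0.4984]² / 0.0016
  = [1.3388]² / 0.0016
  = 1120.31
Round up → n = 1121.

n = 1121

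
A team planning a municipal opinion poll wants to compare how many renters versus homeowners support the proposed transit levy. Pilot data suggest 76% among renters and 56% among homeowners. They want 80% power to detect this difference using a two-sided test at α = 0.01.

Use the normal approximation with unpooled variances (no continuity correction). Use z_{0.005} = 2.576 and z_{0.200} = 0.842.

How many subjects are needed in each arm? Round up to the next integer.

n = (z_{α/2} + z_β)² · [p₁(1−p₁) + p₂(1−p₂)] / (p₁ − p₂)²
  = (2.576 + 0.842)² · (0.76·0.24 + 0.56·0.44) / (0.20)²
  = (3.418)² · (0.1824 + 0.2464) / 0.0400
  = 11.6827 · 0.4288 / 0.0400
  = 125.24
Round up → n = 126 per group.

n = 126 per group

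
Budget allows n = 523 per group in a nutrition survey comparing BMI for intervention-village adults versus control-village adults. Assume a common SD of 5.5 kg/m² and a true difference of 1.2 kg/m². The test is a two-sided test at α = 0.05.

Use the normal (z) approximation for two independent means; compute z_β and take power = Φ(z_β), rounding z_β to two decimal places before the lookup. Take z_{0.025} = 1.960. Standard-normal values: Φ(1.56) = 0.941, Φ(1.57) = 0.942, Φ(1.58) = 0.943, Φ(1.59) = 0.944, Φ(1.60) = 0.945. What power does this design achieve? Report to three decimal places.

Power ≈ 0.942

z_β = δ·√(n/(σ₁²+σ₂²)) − z_{α/2}
    = 1.2 · √(523/60.5) − 1.960
    = 1.2 · 2.94017 − 1.960
    = 3.5282 − 1.960 = 1.5682 → 1.57
Power = Φ(1.57) = 0.942.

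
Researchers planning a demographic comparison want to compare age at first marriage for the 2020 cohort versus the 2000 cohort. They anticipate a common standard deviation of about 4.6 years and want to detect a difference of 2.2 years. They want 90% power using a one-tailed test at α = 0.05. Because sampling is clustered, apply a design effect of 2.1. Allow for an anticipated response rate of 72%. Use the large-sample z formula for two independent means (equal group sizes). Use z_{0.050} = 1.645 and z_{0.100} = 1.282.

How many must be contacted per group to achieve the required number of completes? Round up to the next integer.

n = (z_α + z_β)² · (σ₁² + σ₂²) / δ²
  = (1.645 + 1.282)² · (2·4.6² = 42.32) / 2.2²
  = 8.5673 · 42.32 / 4.84
  = 74.91
Design effect: 2.1 × 74.91 = 157.31.
Adjust for 72% response: 157.31 / 0.72 = 218.49.
Round up → n = 219 per group.

n = 219 per group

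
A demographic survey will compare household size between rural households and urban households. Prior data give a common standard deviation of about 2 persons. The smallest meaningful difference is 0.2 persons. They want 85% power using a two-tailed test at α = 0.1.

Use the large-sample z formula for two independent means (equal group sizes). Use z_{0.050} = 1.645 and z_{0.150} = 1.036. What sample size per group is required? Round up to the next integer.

n = (z_{α/2} + z_β)² · (σ₁² + σ₂²) / δ²
  = (1.645 + 1.036)² · (2·2² = 8) / 0.2²
  = 7.1878 · 8 / 0.04
  = 1437.55
Round up → n = 1438 per group.

n = 1438 per group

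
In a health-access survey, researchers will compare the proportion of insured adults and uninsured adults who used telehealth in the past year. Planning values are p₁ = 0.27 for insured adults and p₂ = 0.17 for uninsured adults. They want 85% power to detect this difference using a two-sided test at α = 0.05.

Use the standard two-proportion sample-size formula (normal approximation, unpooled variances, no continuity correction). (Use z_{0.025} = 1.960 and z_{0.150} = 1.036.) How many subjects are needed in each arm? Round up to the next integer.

n = 304 per group

n = (z_{α/2} + z_β)² · [p₁(1−p₁) + p₂(1−p₂)] / (p₁ − p₂)²
  = (1.960 + 1.036)² · (0.27·0.73 + 0.17·0.83) / (0.10)²
  = (2.996)² · (0.1971 + 0.1411) / 0.0100
  = 8.9760 · 0.3382 / 0.0100
  = 303.57
Round up → n = 304 per group.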